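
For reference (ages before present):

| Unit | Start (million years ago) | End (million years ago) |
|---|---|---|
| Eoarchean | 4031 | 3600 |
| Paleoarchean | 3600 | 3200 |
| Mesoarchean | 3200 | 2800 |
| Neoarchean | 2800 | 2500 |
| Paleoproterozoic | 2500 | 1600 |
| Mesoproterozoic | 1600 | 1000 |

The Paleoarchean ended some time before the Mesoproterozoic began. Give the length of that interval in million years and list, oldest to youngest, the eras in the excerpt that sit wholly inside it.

End of Paleoarchean = 3200 Ma; start of Mesoproterozoic = 1600 Ma.
Gap = 3200 − 1600 = 1600 Myr.
Eras wholly inside 3200–1600 Ma: Mesoarchean (3200–2800), Neoarchean (2800–2500), Paleoproterozoic (2500–1600).

1600 million years; Mesoarchean, Neoarchean, Paleoproterozoic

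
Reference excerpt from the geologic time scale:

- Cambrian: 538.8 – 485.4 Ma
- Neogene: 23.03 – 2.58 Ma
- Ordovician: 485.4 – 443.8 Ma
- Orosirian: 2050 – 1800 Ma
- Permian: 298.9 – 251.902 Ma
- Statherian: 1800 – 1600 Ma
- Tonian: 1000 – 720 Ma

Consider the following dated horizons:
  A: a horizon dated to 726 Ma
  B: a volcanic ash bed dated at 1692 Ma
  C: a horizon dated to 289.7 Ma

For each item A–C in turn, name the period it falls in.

A — Tonian; B — Statherian; C — Permian

Match each age against the start–end ranges in the excerpt: A = 726 Ma → Tonian (1000–720); B = 1692 Ma → Statherian (1800–1600); C = 289.7 Ma → Permian (298.9–251.902).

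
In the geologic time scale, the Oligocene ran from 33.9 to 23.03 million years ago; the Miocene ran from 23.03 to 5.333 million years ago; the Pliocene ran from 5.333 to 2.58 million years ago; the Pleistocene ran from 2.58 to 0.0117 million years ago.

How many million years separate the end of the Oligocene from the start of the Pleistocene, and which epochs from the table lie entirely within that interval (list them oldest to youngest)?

20.45 million years; Miocene, Pliocene

The Oligocene closes at 23.03 Ma and the Pleistocene opens at 2.58 Ma, so the interval is 23.03 − 2.58 = 20.45 Myr.
An epoch fits inside if it starts at or after 23.03 Ma and ends at or before 2.58 Ma; oldest first that gives Miocene, Pliocene.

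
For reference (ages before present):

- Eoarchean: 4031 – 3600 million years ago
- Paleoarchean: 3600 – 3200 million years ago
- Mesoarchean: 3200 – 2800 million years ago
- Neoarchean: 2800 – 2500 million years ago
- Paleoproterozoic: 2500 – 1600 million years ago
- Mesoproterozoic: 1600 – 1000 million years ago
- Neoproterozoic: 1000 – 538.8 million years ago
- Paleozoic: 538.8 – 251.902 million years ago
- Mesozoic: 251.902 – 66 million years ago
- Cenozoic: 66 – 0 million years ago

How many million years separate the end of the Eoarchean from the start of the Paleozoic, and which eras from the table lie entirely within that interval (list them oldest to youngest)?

The Eoarchean closes at 3600 Ma and the Paleozoic opens at 538.8 Ma, so the interval is 3600 − 538.8 = 3061.2 Myr.
An era fits inside if it starts at or after 3600 Ma and ends at or before 538.8 Ma; oldest first that gives Paleoarchean, Mesoarchean, Neoarchean, Paleoproterozoic, Mesoproterozoic, Neoproterozoic.

3061.2 million years; Paleoarchean, Mesoarchean, Neoarchean, Paleoproterozoic, Mesoproterozoic, Neoproterozoic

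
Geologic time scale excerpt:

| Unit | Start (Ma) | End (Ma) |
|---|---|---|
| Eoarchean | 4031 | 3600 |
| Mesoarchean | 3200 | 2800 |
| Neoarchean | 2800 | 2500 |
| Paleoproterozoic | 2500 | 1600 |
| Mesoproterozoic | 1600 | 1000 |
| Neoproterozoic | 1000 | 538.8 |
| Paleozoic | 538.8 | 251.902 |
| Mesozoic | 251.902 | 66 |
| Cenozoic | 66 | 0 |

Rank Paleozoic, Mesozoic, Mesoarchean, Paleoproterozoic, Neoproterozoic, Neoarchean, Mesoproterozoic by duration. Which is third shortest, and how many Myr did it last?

Neoarchean, 300 million years

Durations: Paleozoic 286.898; Mesozoic 185.902; Mesoarchean 400; Paleoproterozoic 900; Neoproterozoic 461.2; Neoarchean 300; Mesoproterozoic 600 Myr.
Sorted shortest-first: Mesozoic (185.902), Paleozoic (286.898), Neoarchean (300), Mesoarchean (400), Neoproterozoic (461.2), Mesoproterozoic (600), Paleoproterozoic (900).
The third shortest is Neoarchean at 300 Myr.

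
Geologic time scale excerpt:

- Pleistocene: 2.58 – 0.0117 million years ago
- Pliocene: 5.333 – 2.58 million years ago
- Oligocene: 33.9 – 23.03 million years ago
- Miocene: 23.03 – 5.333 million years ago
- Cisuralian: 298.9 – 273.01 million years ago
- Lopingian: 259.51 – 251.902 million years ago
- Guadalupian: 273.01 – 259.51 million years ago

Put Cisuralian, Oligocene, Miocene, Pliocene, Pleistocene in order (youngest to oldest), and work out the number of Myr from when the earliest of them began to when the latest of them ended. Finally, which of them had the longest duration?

Pleistocene → Pliocene → Miocene → Oligocene → Cisuralian; total span 298.8883 Myr; longest is Cisuralian

From the excerpt: Cisuralian 298.9–273.01; Oligocene 33.9–23.03; Miocene 23.03–5.333; Pliocene 5.333–2.58; Pleistocene 2.58–0.0117 (Ma).
Larger Ma is earlier, so the oldest is Cisuralian and the youngest is Pleistocene; youngest to oldest: Pleistocene, Pliocene, Miocene, Oligocene, Cisuralian.
Oldest start 298.9 minus youngest end 0.0117 gives 298.8883 Myr overall.
Individual lengths (start − end): Oligocene 10.87; Cisuralian 25.89; Pleistocene 2.5683; Pliocene 2.753; Miocene 17.697. The largest is Cisuralian at 25.89 Myr.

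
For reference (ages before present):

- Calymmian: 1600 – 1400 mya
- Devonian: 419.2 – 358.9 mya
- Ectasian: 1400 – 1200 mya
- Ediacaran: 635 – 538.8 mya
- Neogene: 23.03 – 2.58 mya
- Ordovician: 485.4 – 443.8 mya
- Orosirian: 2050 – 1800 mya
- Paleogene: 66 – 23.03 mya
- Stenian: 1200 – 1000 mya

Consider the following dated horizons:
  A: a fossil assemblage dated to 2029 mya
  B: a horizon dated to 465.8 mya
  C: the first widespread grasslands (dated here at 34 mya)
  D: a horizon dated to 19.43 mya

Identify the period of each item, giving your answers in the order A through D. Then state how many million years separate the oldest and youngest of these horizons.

A — Orosirian; B — Ordovician; C — Paleogene; D — Neogene; span 2009.57 million years

Match each age against the start–end ranges in the excerpt: A = 2029 Ma → Orosirian (2050–1800); B = 465.8 Ma → Ordovician (485.4–443.8); C = 34 Ma → Paleogene (66–23.03); D = 19.43 Ma → Neogene (23.03–2.58).
The largest age is 2029 Ma and the smallest is 19.43 Ma; their difference is 2009.57 Myr.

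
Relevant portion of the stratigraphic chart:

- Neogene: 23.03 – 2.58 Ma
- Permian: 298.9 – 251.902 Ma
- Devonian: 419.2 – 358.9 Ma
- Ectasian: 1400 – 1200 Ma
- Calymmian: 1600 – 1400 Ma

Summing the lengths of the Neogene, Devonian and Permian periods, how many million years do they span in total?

Duration is start − end for each: (23.03 − 2.58) + (419.2 − 358.9) + (298.9 − 251.902).
That is 20.45 + 60.3 + 46.998, which totals 127.748 million years.

127.748 million years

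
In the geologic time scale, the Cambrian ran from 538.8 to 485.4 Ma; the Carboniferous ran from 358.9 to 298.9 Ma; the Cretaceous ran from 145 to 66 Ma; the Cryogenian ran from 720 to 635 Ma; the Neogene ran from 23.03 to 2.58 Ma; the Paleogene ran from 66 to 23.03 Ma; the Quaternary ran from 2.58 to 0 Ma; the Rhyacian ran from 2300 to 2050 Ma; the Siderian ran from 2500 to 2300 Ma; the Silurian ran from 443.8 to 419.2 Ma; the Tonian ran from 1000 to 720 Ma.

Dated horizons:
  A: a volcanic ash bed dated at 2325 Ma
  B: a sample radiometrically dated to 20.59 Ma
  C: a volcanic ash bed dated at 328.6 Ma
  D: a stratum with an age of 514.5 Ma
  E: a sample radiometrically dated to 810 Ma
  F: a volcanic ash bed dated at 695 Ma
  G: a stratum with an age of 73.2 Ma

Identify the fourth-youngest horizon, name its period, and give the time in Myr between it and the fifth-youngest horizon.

Sorted youngest-first by Ma: B (20.59), G (73.2), C (328.6), D (514.5), F (695), E (810), A (2325).
The fourth youngest is D at 514.5 Ma, which lies in 538.8–485.4 Ma: the Cambrian.
The fifth youngest is F at 695 Ma; separation = |514.5 − 695| = 180.5 Myr.

D, in the Cambrian; 180.5 million years to F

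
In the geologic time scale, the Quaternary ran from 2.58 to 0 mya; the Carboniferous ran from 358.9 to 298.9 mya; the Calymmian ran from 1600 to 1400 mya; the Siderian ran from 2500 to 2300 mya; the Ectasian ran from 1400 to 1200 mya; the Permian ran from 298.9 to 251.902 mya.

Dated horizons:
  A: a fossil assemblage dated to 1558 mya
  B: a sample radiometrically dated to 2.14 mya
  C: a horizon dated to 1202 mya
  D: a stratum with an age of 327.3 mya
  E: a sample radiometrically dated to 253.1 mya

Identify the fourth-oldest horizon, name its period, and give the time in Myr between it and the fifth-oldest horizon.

E, in the Permian; 250.96 million years to B

Larger Ma means older, so oldest first: A 1558 > C 1202 > D 327.3 > E 253.1 > B 2.14.
Counting 4 along gives E (253.1 Ma); the excerpt puts that inside the Permian, 298.9–251.902 Ma.
Next in line is B (2.14 Ma), and 253.1 − 2.14 = 250.96 Myr.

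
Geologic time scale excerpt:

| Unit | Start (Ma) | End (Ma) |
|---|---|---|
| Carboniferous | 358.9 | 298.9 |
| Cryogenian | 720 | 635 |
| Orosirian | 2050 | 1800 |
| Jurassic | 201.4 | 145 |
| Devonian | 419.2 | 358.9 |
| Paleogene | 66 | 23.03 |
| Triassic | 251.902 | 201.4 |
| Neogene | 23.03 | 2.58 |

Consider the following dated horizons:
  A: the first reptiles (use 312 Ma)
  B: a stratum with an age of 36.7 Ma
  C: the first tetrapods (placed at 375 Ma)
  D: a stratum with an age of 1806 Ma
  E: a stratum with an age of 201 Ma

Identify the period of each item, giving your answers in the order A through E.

A: 312 Ma lies in 358.9–298.9 Ma, so Carboniferous.
B: 36.7 Ma lies in 66–23.03 Ma, so Paleogene.
C: 375 Ma lies in 419.2–358.9 Ma, so Devonian.
D: 1806 Ma lies in 2050–1800 Ma, so Orosirian.
E: 201 Ma lies in 201.4–145 Ma, so Jurassic.

A — Carboniferous; B — Paleogene; C — Devonian; D — Orosirian; E — Jurassic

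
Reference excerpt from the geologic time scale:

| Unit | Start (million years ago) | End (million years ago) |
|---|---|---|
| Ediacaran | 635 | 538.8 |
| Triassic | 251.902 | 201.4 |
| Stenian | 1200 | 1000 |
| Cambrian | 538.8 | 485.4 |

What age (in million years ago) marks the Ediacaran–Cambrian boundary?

The Ediacaran ends and the Cambrian begins at 538.8 million years ago.

538.8 million years ago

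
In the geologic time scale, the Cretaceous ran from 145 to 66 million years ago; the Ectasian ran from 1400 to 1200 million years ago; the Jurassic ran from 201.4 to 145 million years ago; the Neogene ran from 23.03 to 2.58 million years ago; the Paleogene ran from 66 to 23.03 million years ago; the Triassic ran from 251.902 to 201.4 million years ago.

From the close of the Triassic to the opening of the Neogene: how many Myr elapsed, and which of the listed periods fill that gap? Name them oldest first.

178.37 million years; Jurassic, Cretaceous, Paleogene

End of Triassic = 201.4 Ma; start of Neogene = 23.03 Ma.
Gap = 201.4 − 23.03 = 178.37 Myr.
Periods wholly inside 201.4–23.03 Ma: Jurassic (201.4–145), Cretaceous (145–66), Paleogene (66–23.03).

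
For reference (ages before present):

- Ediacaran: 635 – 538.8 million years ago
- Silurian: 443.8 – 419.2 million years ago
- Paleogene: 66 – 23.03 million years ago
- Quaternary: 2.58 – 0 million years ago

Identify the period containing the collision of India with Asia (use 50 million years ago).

50 Ma lies between 66 and 23.03 Ma, so it falls in the Paleogene.

Paleogene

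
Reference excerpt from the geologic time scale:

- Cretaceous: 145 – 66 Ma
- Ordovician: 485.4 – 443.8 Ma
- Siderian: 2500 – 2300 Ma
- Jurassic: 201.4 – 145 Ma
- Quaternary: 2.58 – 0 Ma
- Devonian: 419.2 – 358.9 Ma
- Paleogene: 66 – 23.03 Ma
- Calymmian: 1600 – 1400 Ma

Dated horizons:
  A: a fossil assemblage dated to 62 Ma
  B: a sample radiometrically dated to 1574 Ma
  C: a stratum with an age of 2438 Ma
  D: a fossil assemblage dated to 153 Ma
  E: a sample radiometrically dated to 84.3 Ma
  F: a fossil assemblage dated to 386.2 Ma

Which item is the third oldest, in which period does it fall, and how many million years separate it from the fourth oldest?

F, in the Devonian; 233.2 million years to D

Larger Ma means older, so oldest first: C 2438 > B 1574 > F 386.2 > D 153 > E 84.3 > A 62.
Counting 3 along gives F (386.2 Ma); the excerpt puts that inside the Devonian, 419.2–358.9 Ma.
Next in line is D (153 Ma), and 386.2 − 153 = 233.2 Myr.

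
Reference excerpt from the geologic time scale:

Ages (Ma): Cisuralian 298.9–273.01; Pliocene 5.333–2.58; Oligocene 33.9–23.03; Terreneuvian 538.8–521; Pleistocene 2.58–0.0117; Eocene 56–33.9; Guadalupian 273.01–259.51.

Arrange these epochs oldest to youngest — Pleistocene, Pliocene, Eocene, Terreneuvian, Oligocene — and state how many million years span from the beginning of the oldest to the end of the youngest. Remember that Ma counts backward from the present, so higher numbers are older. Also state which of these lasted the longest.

Start ages (Ma): Terreneuvian 538.8, Eocene 56, Oligocene 33.9, Pliocene 5.333, Pleistocene 2.58.
Ordered oldest to youngest: Terreneuvian, Eocene, Oligocene, Pliocene, Pleistocene.
Span = 538.8 − 0.0117 = 538.7883 Myr.
Durations: Eocene 22.1, Oligocene 10.87, Terreneuvian 17.8, Pleistocene 2.5683, Pliocene 2.753 → longest is Eocene (22.1 Myr).

Terreneuvian, Eocene, Oligocene, Pliocene, Pleistocene; total span 538.7883 Myr; longest is Eocene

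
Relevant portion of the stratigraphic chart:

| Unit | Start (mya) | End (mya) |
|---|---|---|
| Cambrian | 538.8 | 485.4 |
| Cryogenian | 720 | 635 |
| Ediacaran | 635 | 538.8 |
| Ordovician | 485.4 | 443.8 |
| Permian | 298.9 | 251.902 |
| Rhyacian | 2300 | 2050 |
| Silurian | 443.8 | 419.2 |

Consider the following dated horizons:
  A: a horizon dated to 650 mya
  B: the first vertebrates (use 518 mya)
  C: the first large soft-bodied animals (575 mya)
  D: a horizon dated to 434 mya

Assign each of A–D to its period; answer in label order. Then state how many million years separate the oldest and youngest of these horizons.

Match each age against the start–end ranges in the excerpt: A = 650 Ma → Cryogenian (720–635); B = 518 Ma → Cambrian (538.8–485.4); C = 575 Ma → Ediacaran (635–538.8); D = 434 Ma → Silurian (443.8–419.2).
The largest age is 650 Ma and the smallest is 434 Ma; their difference is 216 Myr.

A — Cryogenian; B — Cambrian; C — Ediacaran; D — Silurian; span 216 million years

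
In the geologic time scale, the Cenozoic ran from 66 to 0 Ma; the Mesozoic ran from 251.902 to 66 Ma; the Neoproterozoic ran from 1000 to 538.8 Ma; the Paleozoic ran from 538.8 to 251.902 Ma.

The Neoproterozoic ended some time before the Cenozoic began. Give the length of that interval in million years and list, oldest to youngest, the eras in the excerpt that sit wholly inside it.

472.8 million years; Paleozoic, Mesozoic

End of Neoproterozoic = 538.8 Ma; start of Cenozoic = 66 Ma.
Gap = 538.8 − 66 = 472.8 Myr.
Eras wholly inside 538.8–66 Ma: Paleozoic (538.8–251.902), Mesozoic (251.902–66).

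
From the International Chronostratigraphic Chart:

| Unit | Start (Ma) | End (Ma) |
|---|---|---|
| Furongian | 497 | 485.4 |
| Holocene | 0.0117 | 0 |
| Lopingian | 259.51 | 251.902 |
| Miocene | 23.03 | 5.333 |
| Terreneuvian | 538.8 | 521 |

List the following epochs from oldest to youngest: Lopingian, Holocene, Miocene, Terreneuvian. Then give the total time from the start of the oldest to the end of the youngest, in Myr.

From the excerpt: Lopingian 259.51–251.902; Holocene 0.0117–0; Miocene 23.03–5.333; Terreneuvian 538.8–521 (Ma).
Larger Ma is earlier, so the oldest is Terreneuvian and the youngest is Holocene; oldest to youngest: Terreneuvian, Lopingian, Miocene, Holocene.
Oldest start 538.8 minus youngest end 0 gives 538.8 Myr overall.

Terreneuvian, Lopingian, Miocene, Holocene; total span 538.8 Myr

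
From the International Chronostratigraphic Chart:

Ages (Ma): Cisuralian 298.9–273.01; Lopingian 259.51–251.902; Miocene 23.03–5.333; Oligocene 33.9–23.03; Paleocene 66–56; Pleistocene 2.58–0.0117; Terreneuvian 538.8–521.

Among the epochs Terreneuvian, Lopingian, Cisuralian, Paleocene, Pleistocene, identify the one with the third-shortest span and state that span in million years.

Start − end for each: Terreneuvian 538.8 − 521 = 17.8; Lopingian 259.51 − 251.902 = 7.608; Cisuralian 298.9 − 273.01 = 25.89; Paleocene 66 − 56 = 10; Pleistocene 2.58 − 0.0117 = 2.5683.
Ranking these from shortest: Pleistocene < Lopingian < Paleocene < Terreneuvian < Cisuralian.
Position 3 in that ranking is Paleocene, which lasted 10 Myr.

Paleocene, 10 million years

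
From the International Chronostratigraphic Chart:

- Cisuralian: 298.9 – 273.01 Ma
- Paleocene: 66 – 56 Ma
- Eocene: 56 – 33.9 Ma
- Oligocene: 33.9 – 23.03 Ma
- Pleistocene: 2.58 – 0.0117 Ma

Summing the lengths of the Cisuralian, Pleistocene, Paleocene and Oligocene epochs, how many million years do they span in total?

Each duration: Cisuralian = 25.89; Pleistocene = 2.5683; Paleocene = 10; Oligocene = 10.87.
Sum: 25.89 + 2.5683 + 10 + 10.87 = 49.3283 Myr.

49.3283 million years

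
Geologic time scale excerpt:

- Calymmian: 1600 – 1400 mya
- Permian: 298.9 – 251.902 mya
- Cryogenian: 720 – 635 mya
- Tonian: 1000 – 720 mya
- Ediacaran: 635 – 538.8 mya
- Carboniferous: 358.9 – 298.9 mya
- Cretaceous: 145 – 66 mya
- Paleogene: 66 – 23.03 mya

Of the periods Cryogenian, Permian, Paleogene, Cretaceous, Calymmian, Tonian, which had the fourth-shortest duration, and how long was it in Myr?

Durations: Cryogenian 85; Permian 46.998; Paleogene 42.97; Cretaceous 79; Calymmian 200; Tonian 280 Myr.
Sorted shortest-first: Paleogene (42.97), Permian (46.998), Cretaceous (79), Cryogenian (85), Calymmian (200), Tonian (280).
The fourth shortest is Cryogenian at 85 Myr.

Cryogenian, 85 million years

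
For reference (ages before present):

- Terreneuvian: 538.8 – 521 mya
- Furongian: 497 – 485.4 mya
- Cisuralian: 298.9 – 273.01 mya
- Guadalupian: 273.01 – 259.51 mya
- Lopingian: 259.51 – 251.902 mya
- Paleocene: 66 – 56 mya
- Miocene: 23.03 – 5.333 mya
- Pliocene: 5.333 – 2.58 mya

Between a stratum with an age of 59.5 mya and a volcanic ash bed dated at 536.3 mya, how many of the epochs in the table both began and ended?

4

536.3 Ma sits inside the Terreneuvian (538.8–521) and 59.5 Ma inside the Paleocene (66–56); neither of those is wholly between the two dates.
The listed epochs lying completely between them are Furongian, Cisuralian, Guadalupian, Lopingian — 4 in all.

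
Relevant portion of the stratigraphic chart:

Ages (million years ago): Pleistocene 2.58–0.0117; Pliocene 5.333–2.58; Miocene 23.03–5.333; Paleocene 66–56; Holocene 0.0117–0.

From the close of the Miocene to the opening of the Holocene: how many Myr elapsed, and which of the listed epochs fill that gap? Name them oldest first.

The Miocene closes at 5.333 Ma and the Holocene opens at 0.0117 Ma, so the interval is 5.333 − 0.0117 = 5.3213 Myr.
An epoch fits inside if it starts at or after 5.333 Ma and ends at or before 0.0117 Ma; oldest first that gives Pliocene, Pleistocene.

5.3213 million years; Pliocene, Pleistocene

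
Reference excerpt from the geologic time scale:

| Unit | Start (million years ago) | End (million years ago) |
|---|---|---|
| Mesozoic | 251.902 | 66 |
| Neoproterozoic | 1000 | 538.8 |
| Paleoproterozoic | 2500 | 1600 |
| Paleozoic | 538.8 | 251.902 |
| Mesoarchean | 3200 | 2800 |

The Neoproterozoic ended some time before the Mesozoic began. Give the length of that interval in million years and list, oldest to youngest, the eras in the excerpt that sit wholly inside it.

End of Neoproterozoic = 538.8 Ma; start of Mesozoic = 251.902 Ma.
Gap = 538.8 − 251.902 = 286.898 Myr.
Eras wholly inside 538.8–251.902 Ma: Paleozoic (538.8–251.902).

286.898 million years; Paleozoic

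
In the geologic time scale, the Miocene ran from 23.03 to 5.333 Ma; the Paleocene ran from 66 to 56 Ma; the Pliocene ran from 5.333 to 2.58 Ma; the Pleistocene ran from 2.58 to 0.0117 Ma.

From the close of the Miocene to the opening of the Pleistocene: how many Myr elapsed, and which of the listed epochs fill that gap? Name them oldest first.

2.753 million years; Pliocene

End of Miocene = 5.333 Ma; start of Pleistocene = 2.58 Ma.
Gap = 5.333 − 2.58 = 2.753 Myr.
Epochs wholly inside 5.333–2.58 Ma: Pliocene (5.333–2.58).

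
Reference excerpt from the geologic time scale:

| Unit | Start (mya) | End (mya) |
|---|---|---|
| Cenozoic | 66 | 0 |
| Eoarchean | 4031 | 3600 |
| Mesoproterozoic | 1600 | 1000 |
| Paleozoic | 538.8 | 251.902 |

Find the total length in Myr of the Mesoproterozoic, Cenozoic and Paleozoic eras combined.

Duration is start − end for each: (1600 − 1000) + (66 − 0) + (538.8 − 251.902).
That is 600 + 66 + 286.898, which totals 952.898 million years.

952.898 million years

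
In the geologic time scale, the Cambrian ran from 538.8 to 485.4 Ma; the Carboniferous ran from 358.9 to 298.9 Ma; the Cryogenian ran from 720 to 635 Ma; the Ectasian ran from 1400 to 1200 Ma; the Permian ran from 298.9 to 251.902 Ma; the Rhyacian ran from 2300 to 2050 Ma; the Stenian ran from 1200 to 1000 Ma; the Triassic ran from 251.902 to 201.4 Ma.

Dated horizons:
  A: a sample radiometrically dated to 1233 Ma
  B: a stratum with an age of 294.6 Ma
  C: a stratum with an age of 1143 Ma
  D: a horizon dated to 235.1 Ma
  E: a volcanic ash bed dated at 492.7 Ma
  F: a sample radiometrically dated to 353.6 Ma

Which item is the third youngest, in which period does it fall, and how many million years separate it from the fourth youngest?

F, in the Carboniferous; 139.1 million years to E

Smaller Ma means younger, so youngest first: D 235.1 < B 294.6 < F 353.6 < E 492.7 < C 1143 < A 1233.
Counting 3 along gives F (353.6 Ma); the excerpt puts that inside the Carboniferous, 358.9–298.9 Ma.
Next in line is E (492.7 Ma), and 492.7 − 353.6 = 139.1 Myr.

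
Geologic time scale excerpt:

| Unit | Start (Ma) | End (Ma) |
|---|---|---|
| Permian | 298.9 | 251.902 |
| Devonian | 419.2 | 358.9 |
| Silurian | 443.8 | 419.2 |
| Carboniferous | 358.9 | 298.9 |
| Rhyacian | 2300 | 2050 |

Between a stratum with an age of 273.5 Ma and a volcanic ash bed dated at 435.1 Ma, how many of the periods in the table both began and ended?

2

The older date is 435.1 Ma and the younger is 273.5 Ma.
Periods with start < 435.1 and end > 273.5 Ma: Devonian (419.2–358.9), Carboniferous (358.9–298.9).
That is 2 complete periods.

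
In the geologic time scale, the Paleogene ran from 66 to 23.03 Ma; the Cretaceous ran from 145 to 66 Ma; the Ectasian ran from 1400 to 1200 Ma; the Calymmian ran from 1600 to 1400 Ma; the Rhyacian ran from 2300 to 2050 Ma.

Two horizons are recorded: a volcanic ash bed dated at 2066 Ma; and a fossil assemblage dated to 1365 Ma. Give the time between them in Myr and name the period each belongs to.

Elapsed time: 2066 − 1365 = 701 Myr.
2066 Ma lies within 2300–2050 Ma: Rhyacian.
1365 Ma lies within 1400–1200 Ma: Ectasian.

701 million years apart; the first in the Rhyacian, the second in the Ectasian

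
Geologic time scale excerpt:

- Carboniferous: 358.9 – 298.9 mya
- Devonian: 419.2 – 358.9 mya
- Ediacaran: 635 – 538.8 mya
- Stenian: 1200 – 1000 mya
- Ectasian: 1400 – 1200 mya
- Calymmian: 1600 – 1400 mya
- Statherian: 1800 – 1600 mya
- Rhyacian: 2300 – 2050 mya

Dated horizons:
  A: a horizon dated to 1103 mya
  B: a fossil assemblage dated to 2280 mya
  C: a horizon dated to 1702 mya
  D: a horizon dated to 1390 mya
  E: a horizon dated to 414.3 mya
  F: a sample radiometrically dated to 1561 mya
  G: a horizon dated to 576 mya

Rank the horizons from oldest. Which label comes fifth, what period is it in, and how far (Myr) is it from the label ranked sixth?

A, in the Stenian; 527 million years to G

Larger Ma means older, so oldest first: B 2280 > C 1702 > F 1561 > D 1390 > A 1103 > G 576 > E 414.3.
Counting 5 along gives A (1103 Ma); the excerpt puts that inside the Stenian, 1200–1000 Ma.
Next in line is G (576 Ma), and 1103 − 576 = 527 Myr.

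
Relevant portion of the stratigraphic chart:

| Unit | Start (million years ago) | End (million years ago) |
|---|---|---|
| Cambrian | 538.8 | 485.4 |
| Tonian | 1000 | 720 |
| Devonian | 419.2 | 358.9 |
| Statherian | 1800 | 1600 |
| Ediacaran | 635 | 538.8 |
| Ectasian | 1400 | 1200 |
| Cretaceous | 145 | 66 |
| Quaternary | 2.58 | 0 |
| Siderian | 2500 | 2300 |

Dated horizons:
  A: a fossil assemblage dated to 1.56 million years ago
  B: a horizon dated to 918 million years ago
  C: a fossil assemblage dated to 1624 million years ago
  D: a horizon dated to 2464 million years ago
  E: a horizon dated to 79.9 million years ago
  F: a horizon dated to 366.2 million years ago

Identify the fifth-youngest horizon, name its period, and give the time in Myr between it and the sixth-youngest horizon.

Sorted youngest-first by Ma: A (1.56), E (79.9), F (366.2), B (918), C (1624), D (2464).
The fifth youngest is C at 1624 Ma, which lies in 1800–1600 Ma: the Statherian.
The sixth youngest is D at 2464 Ma; separation = |1624 − 2464| = 840 Myr.

C, in the Statherian; 840 million years to D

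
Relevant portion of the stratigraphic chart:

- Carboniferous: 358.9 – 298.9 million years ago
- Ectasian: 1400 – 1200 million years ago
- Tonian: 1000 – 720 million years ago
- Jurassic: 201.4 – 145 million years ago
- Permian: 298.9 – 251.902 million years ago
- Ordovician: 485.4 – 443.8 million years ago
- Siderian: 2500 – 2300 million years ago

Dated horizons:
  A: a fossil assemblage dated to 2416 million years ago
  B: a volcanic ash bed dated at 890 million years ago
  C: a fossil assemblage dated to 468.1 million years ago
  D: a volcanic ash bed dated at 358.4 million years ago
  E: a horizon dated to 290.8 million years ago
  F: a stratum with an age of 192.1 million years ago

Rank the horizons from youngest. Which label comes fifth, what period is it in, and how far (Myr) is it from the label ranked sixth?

B, in the Tonian; 1526 million years to A

Sorted youngest-first by Ma: F (192.1), E (290.8), D (358.4), C (468.1), B (890), A (2416).
The fifth youngest is B at 890 Ma, which lies in 1000–720 Ma: the Tonian.
The sixth youngest is A at 2416 Ma; separation = |890 − 2416| = 1526 Myr.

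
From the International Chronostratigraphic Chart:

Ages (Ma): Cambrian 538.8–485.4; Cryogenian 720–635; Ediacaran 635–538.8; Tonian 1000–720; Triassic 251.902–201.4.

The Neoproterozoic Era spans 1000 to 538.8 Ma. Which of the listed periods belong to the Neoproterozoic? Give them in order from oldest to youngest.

Periods with both bounds inside 1000–538.8 Ma: Tonian (1000–720), Cryogenian (720–635), Ediacaran (635–538.8).

Tonian, Cryogenian, Ediacaran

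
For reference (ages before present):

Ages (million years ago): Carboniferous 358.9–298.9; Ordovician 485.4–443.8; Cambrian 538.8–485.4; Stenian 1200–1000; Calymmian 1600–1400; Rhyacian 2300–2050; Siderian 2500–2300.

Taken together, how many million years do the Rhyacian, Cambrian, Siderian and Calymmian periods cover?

703.4 million years

Duration is start − end for each: (2300 − 2050) + (538.8 − 485.4) + (2500 − 2300) + (1600 − 1400).
That is 250 + 53.4 + 200 + 200, which totals 703.4 million years.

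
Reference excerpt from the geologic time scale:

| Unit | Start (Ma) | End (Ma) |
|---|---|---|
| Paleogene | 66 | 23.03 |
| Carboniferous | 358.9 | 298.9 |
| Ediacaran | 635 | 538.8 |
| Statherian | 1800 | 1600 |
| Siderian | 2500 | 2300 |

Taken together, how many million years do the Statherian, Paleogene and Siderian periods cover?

Each duration: Statherian = 200; Paleogene = 42.97; Siderian = 200.
Sum: 200 + 42.97 + 200 = 442.97 Myr.

442.97 million years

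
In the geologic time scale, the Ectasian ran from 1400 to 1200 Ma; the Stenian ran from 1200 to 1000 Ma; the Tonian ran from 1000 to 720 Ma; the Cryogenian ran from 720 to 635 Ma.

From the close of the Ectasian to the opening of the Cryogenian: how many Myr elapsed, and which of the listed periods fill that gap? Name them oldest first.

480 million years; Stenian, Tonian

The Ectasian closes at 1200 Ma and the Cryogenian opens at 720 Ma, so the interval is 1200 − 720 = 480 Myr.
A period fits inside if it starts at or after 1200 Ma and ends at or before 720 Ma; oldest first that gives Stenian, Tonian.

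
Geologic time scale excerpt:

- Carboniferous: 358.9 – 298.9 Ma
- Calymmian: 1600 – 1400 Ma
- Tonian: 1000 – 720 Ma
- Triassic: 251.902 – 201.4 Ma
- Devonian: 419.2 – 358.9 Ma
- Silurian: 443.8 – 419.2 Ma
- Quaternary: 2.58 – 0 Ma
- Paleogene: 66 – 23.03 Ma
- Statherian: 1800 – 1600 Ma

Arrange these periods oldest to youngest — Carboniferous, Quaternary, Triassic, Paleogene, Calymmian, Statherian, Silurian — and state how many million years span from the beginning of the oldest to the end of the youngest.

Statherian → Calymmian → Silurian → Carboniferous → Triassic → Paleogene → Quaternary; total span 1800 Myr

Start ages (Ma): Statherian 1800, Calymmian 1600, Silurian 443.8, Carboniferous 358.9, Triassic 251.902, Paleogene 66, Quaternary 2.58.
Ordered oldest to youngest: Statherian, Calymmian, Silurian, Carboniferous, Triassic, Paleogene, Quaternary.
Span = 1800 − 0 = 1800 Myr.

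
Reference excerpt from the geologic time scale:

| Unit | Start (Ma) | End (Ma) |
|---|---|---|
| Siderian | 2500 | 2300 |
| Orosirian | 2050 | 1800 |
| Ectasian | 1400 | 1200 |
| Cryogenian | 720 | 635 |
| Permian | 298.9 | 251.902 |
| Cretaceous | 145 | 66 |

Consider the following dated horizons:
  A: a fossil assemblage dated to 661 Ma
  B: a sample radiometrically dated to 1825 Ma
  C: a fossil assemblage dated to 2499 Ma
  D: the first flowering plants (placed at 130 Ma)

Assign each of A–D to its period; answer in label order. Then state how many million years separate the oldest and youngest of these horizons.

A — Cryogenian; B — Orosirian; C — Siderian; D — Cretaceous; span 2369 million years

Match each age against the start–end ranges in the excerpt: A = 661 Ma → Cryogenian (720–635); B = 1825 Ma → Orosirian (2050–1800); C = 2499 Ma → Siderian (2500–2300); D = 130 Ma → Cretaceous (145–66).
The largest age is 2499 Ma and the smallest is 130 Ma; their difference is 2369 Myr.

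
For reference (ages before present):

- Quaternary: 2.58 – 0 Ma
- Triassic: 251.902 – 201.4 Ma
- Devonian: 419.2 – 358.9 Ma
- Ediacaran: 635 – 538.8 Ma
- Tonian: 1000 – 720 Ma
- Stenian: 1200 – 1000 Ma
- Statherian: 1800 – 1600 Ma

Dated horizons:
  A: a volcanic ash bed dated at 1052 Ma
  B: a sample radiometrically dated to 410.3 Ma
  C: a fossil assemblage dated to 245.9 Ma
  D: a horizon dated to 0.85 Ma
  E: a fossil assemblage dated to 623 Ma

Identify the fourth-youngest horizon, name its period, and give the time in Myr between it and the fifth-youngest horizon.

Sorted youngest-first by Ma: D (0.85), C (245.9), B (410.3), E (623), A (1052).
The fourth youngest is E at 623 Ma, which lies in 635–538.8 Ma: the Ediacaran.
The fifth youngest is A at 1052 Ma; separation = |623 − 1052| = 429 Myr.

E, in the Ediacaran; 429 million years to A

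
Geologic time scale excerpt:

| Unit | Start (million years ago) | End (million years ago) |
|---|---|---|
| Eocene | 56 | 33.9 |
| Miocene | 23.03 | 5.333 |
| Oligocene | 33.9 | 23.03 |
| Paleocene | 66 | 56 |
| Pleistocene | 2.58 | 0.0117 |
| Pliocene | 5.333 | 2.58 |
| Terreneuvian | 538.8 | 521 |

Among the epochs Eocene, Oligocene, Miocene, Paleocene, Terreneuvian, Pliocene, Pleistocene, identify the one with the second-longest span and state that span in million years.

Durations: Eocene 22.1; Oligocene 10.87; Miocene 17.697; Paleocene 10; Terreneuvian 17.8; Pliocene 2.753; Pleistocene 2.5683 Myr.
Sorted longest-first: Eocene (22.1), Terreneuvian (17.8), Miocene (17.697), Oligocene (10.87), Paleocene (10), Pliocene (2.753), Pleistocene (2.5683).
The second longest is Terreneuvian at 17.8 Myr.

Terreneuvian, 17.8 million years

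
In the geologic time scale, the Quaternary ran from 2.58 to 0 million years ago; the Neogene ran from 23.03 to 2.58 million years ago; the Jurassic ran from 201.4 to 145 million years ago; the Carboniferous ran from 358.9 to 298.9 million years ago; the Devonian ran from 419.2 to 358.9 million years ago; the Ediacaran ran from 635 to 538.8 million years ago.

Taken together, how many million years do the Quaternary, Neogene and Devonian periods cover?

83.33 million years

Each duration: Quaternary = 2.58; Neogene = 20.45; Devonian = 60.3.
Sum: 2.58 + 20.45 + 60.3 = 83.33 Myr.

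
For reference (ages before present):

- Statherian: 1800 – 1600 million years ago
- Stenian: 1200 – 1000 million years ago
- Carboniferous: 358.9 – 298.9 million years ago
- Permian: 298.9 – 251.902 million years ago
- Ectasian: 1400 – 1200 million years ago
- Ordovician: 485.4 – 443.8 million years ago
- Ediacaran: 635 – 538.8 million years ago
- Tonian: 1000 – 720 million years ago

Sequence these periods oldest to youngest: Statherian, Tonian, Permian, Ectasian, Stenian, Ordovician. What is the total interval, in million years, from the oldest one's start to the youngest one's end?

From the excerpt: Statherian 1800–1600; Tonian 1000–720; Permian 298.9–251.902; Ectasian 1400–1200; Stenian 1200–1000; Ordovician 485.4–443.8 (Ma).
Larger Ma is earlier, so the oldest is Statherian and the youngest is Permian; oldest to youngest: Statherian, Ectasian, Stenian, Tonian, Ordovician, Permian.
Oldest start 1800 minus youngest end 251.902 gives 1548.098 Myr overall.

Statherian, Ectasian, Stenian, Tonian, Ordovician, Permian; total span 1548.098 Myr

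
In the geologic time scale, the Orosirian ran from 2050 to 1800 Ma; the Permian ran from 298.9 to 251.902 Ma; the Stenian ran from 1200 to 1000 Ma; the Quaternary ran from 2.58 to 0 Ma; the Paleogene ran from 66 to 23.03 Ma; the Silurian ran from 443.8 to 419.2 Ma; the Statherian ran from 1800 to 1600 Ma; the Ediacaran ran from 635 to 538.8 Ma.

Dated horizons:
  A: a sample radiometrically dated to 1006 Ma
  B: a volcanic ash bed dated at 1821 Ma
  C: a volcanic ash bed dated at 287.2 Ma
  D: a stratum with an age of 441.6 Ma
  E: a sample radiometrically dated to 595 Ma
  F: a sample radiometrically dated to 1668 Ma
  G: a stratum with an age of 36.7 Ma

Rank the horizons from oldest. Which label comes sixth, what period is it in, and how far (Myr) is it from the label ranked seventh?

Sorted oldest-first by Ma: B (1821), F (1668), A (1006), E (595), D (441.6), C (287.2), G (36.7).
The sixth oldest is C at 287.2 Ma, which lies in 298.9–251.902 Ma: the Permian.
The seventh oldest is G at 36.7 Ma; separation = |287.2 − 36.7| = 250.5 Myr.

C, in the Permian; 250.5 million years to G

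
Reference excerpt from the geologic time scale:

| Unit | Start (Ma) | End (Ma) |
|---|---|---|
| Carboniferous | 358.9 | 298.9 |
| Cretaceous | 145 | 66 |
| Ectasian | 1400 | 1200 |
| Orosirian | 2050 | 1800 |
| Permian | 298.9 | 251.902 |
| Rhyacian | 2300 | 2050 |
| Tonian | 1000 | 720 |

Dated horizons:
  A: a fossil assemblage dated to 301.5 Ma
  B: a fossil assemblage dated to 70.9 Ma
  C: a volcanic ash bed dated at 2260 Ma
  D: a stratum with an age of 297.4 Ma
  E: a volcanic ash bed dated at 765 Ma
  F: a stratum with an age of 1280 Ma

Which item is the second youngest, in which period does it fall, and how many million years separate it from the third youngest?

Smaller Ma means younger, so youngest first: B 70.9 < D 297.4 < A 301.5 < E 765 < F 1280 < C 2260.
Counting 2 along gives D (297.4 Ma); the excerpt puts that inside the Permian, 298.9–251.902 Ma.
Next in line is A (301.5 Ma), and 301.5 − 297.4 = 4.1 Myr.

D, in the Permian; 4.1 million years to A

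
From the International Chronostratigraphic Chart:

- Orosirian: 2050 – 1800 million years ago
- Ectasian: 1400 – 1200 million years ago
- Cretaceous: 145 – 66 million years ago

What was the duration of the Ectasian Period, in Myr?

1400 − 1200 = 200 million years.

200 million years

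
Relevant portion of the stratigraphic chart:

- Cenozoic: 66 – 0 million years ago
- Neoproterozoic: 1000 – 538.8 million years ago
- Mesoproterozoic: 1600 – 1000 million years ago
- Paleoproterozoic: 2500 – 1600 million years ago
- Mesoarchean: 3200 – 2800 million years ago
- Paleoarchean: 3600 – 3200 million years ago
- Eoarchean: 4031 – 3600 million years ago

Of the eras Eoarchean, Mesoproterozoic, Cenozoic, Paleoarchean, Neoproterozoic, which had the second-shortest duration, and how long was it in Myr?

Durations: Eoarchean 431; Mesoproterozoic 600; Cenozoic 66; Paleoarchean 400; Neoproterozoic 461.2 Myr.
Sorted shortest-first: Cenozoic (66), Paleoarchean (400), Eoarchean (431), Neoproterozoic (461.2), Mesoproterozoic (600).
The second shortest is Paleoarchean at 400 Myr.

Paleoarchean, 400 million years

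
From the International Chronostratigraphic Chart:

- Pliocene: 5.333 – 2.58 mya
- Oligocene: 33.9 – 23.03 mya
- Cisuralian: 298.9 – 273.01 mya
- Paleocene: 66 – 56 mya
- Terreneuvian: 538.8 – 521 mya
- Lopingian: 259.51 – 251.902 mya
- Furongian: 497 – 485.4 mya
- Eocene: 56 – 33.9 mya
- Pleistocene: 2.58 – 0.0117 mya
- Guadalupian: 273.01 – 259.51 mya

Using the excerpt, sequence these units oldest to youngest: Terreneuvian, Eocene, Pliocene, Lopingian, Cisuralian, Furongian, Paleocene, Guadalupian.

Sorting by start age (descending Ma, since larger Ma = older): Terreneuvian start 538.8, Furongian start 497, Cisuralian start 298.9, Guadalupian start 273.01, Lopingian start 259.51, Paleocene start 66, Eocene start 56, Pliocene start 5.333.

Terreneuvian, then Furongian, then Cisuralian, then Guadalupian, then Lopingian, then Paleocene, then Eocene, then Pliocene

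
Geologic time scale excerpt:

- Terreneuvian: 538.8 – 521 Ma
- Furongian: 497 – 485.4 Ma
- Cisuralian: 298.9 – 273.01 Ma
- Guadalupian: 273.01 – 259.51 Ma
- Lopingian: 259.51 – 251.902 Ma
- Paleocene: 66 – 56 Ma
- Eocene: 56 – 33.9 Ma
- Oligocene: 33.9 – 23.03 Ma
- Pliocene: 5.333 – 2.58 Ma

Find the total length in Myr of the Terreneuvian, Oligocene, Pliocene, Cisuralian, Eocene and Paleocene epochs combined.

Each duration: Terreneuvian = 17.8; Oligocene = 10.87; Pliocene = 2.753; Cisuralian = 25.89; Eocene = 22.1; Paleocene = 10.
Sum: 17.8 + 10.87 + 2.753 + 25.89 + 22.1 + 10 = 89.413 Myr.

89.413 million years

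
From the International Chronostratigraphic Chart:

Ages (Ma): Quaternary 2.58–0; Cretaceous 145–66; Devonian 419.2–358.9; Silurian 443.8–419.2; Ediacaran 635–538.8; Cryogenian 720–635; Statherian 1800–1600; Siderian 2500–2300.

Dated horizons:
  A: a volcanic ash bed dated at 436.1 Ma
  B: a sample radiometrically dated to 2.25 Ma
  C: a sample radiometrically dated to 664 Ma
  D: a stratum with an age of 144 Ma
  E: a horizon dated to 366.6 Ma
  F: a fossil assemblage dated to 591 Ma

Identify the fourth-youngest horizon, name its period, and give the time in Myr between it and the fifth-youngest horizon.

Smaller Ma means younger, so youngest first: B 2.25 < D 144 < E 366.6 < A 436.1 < F 591 < C 664.
Counting 4 along gives A (436.1 Ma); the excerpt puts that inside the Silurian, 443.8–419.2 Ma.
Next in line is F (591 Ma), and 591 − 436.1 = 154.9 Myr.

A, in the Silurian; 154.9 million years to F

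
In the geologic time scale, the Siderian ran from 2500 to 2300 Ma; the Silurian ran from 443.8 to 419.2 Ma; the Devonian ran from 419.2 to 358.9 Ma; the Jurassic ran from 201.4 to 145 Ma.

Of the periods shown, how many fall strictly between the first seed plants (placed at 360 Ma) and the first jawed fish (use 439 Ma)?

0

The older date is 439 Ma and the younger is 360 Ma.
No period both begins after 439 Ma and ends before 360 Ma, so the count is 0.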